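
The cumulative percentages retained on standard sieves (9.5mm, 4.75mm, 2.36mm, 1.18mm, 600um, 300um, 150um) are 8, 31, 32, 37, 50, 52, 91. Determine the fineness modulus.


FM = sum(cumulative % retained) / 100
= 301 / 100
= 3.01

3.01


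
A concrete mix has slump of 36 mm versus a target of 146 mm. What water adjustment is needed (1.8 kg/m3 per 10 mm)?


Difference = 146 - 36 = 110 mm
Water adjustment = 110 * 1.8 / 10 = 19.8 kg/m3

19.8


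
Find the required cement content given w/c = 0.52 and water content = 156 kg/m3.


Cement = water / (w/c)
= 156 / 0.52
= 300.0 kg/m3

300.0


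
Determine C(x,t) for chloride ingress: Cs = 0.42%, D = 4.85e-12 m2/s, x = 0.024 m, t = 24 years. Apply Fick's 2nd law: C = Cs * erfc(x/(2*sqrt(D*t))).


t_seconds = 24 * 365.25 * 24 * 3600 = 757382400.0 s
arg = 0.024 / (2 * sqrt(4.85e-12 * 757382400.0))
= 0.198
erfc(0.198) = 0.7795
C = 0.42 * 0.7795 = 0.3274%

0.3274


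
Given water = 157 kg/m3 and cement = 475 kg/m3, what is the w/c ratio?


w/c = water / cement
w/c = 157 / 475 = 0.331

0.331


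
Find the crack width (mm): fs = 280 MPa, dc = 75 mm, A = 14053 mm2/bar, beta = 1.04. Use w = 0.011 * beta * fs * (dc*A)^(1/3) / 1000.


w = 0.011 * beta * fs * (dc * A)^(1/3) / 1000
= 0.011 * 1.04 * 280 * (75 * 14053)^(1/3) / 1000
= 0.326 mm

0.326


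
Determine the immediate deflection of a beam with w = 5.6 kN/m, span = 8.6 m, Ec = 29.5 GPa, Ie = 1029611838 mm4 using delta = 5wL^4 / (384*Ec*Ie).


Convert: L = 8.6 m = 8600 mm, Ec = 29.5 GPa = 29500 MPa
delta = 5 * 5.6 * 8600^4 / (384 * 29500 * 1029611838)
= 13.13 mm

13.13


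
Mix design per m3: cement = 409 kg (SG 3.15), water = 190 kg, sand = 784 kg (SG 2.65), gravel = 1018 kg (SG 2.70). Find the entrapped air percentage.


Vol cement = 409 / (3.15 * 1000) = 0.129841 m3
Vol water = 190 / 1000 = 0.19 m3
Vol sand = 784 / (2.65 * 1000) = 0.295849 m3
Vol gravel = 1018 / (2.70 * 1000) = 0.377037 m3
Total solid + water volume = 0.992727 m3
Air = (1 - 0.992727) * 100 = 0.73%

0.73


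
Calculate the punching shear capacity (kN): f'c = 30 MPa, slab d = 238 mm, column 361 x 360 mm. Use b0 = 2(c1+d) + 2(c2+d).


b0 = 2*(361 + 238) + 2*(360 + 238) = 2394 mm
Vc = 0.33 * sqrt(30) * 2394 * 238 / 1000
= 1029.85 kN

1029.85


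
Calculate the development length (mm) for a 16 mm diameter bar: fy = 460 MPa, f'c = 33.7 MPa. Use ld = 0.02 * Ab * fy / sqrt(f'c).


Ab = pi * 16^2 / 4 = 201.062 mm2
ld = 0.02 * 201.062 * 460 / sqrt(33.7)
= 318.6 mm

318.6


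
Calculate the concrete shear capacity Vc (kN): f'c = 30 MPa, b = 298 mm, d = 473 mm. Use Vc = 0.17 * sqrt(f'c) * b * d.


Vc = 0.17 * sqrt(30) * 298 * 473 / 1000
= 131.25 kN

131.25


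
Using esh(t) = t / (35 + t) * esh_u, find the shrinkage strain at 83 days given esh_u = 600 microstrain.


esh(83) = 83 / (35 + 83) * 600
= 83 / 118 * 600
= 422.0 microstrain

422.0


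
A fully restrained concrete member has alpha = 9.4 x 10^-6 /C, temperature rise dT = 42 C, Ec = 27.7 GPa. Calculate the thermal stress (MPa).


sigma = alpha * dT * Ec
= 9.4e-6 * 42 * 27.7 * 1000
= 10.936 MPa

10.936


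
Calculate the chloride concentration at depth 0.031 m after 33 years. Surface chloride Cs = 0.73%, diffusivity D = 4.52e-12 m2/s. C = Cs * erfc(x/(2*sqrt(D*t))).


t_seconds = 33 * 365.25 * 24 * 3600 = 1041400800.0 s
arg = 0.031 / (2 * sqrt(4.52e-12 * 1041400800.0))
= 0.2259
erfc(0.2259) = 0.7493
C = 0.73 * 0.7493 = 0.547%

0.547


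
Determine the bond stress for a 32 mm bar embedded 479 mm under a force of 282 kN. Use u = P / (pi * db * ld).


u = P / (pi * db * ld)
= 282 * 1000 / (pi * 32 * 479)
= 5.856 MPa

5.856


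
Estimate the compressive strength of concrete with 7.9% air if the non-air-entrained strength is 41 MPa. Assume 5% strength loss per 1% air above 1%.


Strength loss = (7.9 - 1) * 5 = 34.5%
f'c = 41 * (1 - 34.5/100)
= 26.86 MPa

26.86


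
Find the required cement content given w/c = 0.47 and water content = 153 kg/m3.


Cement = water / (w/c)
= 153 / 0.47
= 325.5 kg/m3

325.5


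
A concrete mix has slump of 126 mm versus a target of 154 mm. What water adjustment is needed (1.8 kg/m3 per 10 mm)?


Difference = 154 - 126 = 28 mm
Water adjustment = 28 * 1.8 / 10 = 5.0 kg/m3

5.0


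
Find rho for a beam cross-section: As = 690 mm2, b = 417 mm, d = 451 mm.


rho = As / (b * d)
= 690 / (417 * 451)
= 0.0037

0.0037


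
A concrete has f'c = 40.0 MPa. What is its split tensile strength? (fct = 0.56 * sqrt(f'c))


fct = 0.56 * sqrt(40.0)
= 0.56 * 6.325
= 3.542 MPa

3.542


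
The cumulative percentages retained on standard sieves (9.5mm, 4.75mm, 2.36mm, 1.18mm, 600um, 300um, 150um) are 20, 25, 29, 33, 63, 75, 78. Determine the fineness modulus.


FM = sum(cumulative % retained) / 100
= 323 / 100
= 3.23

3.23


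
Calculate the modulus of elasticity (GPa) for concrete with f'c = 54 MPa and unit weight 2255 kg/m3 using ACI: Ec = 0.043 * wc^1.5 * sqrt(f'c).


Ec = 0.043 * 2255^1.5 * sqrt(54) / 1000
= 33.84 GPa

33.84


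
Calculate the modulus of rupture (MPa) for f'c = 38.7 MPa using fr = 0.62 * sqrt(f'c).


fr = 0.62 * sqrt(38.7)
= 3.857 MPa

3.857


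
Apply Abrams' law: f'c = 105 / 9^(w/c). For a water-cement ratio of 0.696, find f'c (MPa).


f'c = 105 / 9^0.696
= 105 / 4.615
= 22.75 MPa

22.75


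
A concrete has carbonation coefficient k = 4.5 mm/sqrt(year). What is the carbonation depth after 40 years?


depth = k * sqrt(t)
= 4.5 * sqrt(40)
= 28.46 mm

28.46


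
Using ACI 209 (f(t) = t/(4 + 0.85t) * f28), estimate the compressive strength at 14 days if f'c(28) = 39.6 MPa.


f(14) = 14 / (4 + 0.85 * 14) * 39.6
= 14 / 15.9 * 39.6
= 34.87 MPa

34.87


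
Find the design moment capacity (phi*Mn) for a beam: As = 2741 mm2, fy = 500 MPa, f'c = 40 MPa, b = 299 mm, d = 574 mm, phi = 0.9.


a = As * fy / (0.85 * f'c * b)
= 2741 * 500 / (0.85 * 40 * 299)
= 134.8121 mm
Mn = As * fy * (d - a/2) / 10^6
= 694.287 kN-m
phi*Mn = 0.9 * 694.287 = 624.86 kN-m

624.86


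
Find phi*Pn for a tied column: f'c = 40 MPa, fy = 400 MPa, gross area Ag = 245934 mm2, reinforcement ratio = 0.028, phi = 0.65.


Ast = rho * Ag = 0.028 * 245934 = 6886.152 mm2
phi*Pn = 0.65 * 0.80 * (0.85 * 40 * (245934 - 6886.152) + 400 * 6886.152) / 1000
= 5658.69 kN

5658.69


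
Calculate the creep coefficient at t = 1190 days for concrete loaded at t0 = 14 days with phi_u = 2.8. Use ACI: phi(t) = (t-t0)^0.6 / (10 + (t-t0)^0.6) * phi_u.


dt = 1190 - 14 = 1176
phi = 1176^0.6 / (10 + 1176^0.6) * 2.8
= 2.448

2.448


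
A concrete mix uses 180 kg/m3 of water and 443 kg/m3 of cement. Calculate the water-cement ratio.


w/c = water / cement
w/c = 180 / 443 = 0.406

0.406


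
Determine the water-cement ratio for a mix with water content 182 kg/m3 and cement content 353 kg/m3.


w/c = water / cement
w/c = 182 / 353 = 0.516

0.516


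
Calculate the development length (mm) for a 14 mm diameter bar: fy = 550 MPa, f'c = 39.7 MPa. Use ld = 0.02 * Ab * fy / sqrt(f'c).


Ab = pi * 14^2 / 4 = 153.938 mm2
ld = 0.02 * 153.938 * 550 / sqrt(39.7)
= 268.7 mm

268.7


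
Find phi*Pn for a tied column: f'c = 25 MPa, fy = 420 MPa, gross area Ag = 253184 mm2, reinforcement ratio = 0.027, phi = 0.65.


Ast = rho * Ag = 0.027 * 253184 = 6835.968 mm2
phi*Pn = 0.65 * 0.80 * (0.85 * 25 * (253184 - 6835.968) + 420 * 6835.968) / 1000
= 4215.12 kN

4215.12


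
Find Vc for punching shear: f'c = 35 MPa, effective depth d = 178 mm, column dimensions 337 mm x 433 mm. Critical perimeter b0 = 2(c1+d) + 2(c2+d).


b0 = 2*(337 + 178) + 2*(433 + 178) = 2252 mm
Vc = 0.33 * sqrt(35) * 2252 * 178 / 1000
= 782.59 kN

782.59


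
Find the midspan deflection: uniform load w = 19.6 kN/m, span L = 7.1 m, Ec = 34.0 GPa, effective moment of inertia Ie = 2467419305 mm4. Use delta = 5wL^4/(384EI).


Convert: L = 7.1 m = 7100 mm, Ec = 34.0 GPa = 34000 MPa
delta = 5 * 19.6 * 7100^4 / (384 * 34000 * 2467419305)
= 7.73 mm

7.73


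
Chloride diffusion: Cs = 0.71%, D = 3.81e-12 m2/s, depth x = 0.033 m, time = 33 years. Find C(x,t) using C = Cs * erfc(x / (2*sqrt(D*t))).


t_seconds = 33 * 365.25 * 24 * 3600 = 1041400800.0 s
arg = 0.033 / (2 * sqrt(3.81e-12 * 1041400800.0))
= 0.2619
erfc(0.2619) = 0.711
C = 0.71 * 0.711 = 0.5048%

0.5048


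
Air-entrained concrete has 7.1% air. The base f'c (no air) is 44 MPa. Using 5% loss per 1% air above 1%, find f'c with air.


Strength loss = (7.1 - 1) * 5 = 30.5%
f'c = 44 * (1 - 30.5/100)
= 30.58 MPa

30.58


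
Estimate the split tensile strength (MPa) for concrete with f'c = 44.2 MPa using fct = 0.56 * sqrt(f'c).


fct = 0.56 * sqrt(44.2)
= 0.56 * 6.648
= 3.723 MPa

3.723


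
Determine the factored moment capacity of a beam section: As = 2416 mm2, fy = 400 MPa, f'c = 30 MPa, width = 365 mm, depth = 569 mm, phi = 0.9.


a = As * fy / (0.85 * f'c * b)
= 2416 * 400 / (0.85 * 30 * 365)
= 103.8302 mm
Mn = As * fy * (d - a/2) / 10^6
= 499.7108 kN-m
phi*Mn = 0.9 * 499.7108 = 449.74 kN-m

449.74


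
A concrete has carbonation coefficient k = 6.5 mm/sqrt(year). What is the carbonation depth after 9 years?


depth = k * sqrt(t)
= 6.5 * sqrt(9)
= 19.5 mm

19.5


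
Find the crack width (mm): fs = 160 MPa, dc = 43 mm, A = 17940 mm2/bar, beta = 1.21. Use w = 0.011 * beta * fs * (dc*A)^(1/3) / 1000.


w = 0.011 * beta * fs * (dc * A)^(1/3) / 1000
= 0.011 * 1.21 * 160 * (43 * 17940)^(1/3) / 1000
= 0.195 mm

0.195


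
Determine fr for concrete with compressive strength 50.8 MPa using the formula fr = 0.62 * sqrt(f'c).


fr = 0.62 * sqrt(50.8)
= 4.419 MPa

4.419


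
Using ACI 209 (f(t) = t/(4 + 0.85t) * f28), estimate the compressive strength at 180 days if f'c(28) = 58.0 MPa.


f(180) = 180 / (4 + 0.85 * 180) * 58.0
= 180 / 157.0 * 58.0
= 66.5 MPa

66.5


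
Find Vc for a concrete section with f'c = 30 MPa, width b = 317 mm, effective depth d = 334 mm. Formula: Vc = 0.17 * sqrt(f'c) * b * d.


Vc = 0.17 * sqrt(30) * 317 * 334 / 1000
= 98.59 kN

98.59


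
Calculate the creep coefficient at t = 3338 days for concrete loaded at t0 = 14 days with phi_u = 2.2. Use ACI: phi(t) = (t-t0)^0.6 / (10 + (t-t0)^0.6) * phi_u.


dt = 3338 - 14 = 3324
phi = 3324^0.6 / (10 + 3324^0.6) * 2.2
= 2.043

2.043


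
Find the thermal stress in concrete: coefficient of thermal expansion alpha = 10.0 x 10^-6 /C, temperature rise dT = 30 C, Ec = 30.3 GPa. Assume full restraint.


sigma = alpha * dT * Ec
= 10.0e-6 * 30 * 30.3 * 1000
= 9.09 MPa

9.09


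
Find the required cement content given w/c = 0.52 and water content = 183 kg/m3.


Cement = water / (w/c)
= 183 / 0.52
= 351.9 kg/m3

351.9


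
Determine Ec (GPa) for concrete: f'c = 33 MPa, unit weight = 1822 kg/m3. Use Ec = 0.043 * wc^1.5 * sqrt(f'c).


Ec = 0.043 * 1822^1.5 * sqrt(33) / 1000
= 19.21 GPa

19.21


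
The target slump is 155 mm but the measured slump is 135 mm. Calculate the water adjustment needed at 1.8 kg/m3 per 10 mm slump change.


Difference = 155 - 135 = 20 mm
Water adjustment = 20 * 1.8 / 10 = 3.6 kg/m3

3.6


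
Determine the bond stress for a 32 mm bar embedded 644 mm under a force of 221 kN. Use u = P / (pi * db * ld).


u = P / (pi * db * ld)
= 221 * 1000 / (pi * 32 * 644)
= 3.414 MPa

3.414


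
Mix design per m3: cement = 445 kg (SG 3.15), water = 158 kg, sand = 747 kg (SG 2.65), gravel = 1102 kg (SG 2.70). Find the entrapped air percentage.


Vol cement = 445 / (3.15 * 1000) = 0.14127 m3
Vol water = 158 / 1000 = 0.158 m3
Vol sand = 747 / (2.65 * 1000) = 0.281887 m3
Vol gravel = 1102 / (2.70 * 1000) = 0.408148 m3
Total solid + water volume = 0.989305 m3
Air = (1 - 0.989305) * 100 = 1.07%

1.07


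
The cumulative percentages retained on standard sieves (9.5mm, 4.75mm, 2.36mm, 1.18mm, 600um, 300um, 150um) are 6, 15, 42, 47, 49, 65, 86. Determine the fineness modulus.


FM = sum(cumulative % retained) / 100
= 310 / 100
= 3.1

3.1


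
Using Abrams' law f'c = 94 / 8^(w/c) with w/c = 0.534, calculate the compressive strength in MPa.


f'c = 94 / 8^0.534
= 94 / 3.036
= 30.97 MPa

30.97


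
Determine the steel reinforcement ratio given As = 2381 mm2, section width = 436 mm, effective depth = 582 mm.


rho = As / (b * d)
= 2381 / (436 * 582)
= 0.0094

0.0094


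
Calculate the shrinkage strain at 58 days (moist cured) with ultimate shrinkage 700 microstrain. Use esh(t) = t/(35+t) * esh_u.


esh(58) = 58 / (35 + 58) * 700
= 58 / 93 * 700
= 436.6 microstrain

436.6


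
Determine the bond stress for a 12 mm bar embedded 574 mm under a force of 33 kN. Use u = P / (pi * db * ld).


u = P / (pi * db * ld)
= 33 * 1000 / (pi * 12 * 574)
= 1.525 MPa

1.525


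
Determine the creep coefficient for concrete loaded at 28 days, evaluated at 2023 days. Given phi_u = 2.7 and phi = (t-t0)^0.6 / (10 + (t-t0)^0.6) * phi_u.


dt = 2023 - 28 = 1995
phi = 1995^0.6 / (10 + 1995^0.6) * 2.7
= 2.444

2.444


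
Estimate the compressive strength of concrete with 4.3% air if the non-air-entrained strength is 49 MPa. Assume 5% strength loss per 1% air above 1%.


Strength loss = (4.3 - 1) * 5 = 16.5%
f'c = 49 * (1 - 16.5/100)
= 40.91 MPa

40.91


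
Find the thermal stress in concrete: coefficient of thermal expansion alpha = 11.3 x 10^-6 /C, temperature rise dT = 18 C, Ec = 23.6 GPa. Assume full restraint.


sigma = alpha * dT * Ec
= 11.3e-6 * 18 * 23.6 * 1000
= 4.8 MPa

4.8


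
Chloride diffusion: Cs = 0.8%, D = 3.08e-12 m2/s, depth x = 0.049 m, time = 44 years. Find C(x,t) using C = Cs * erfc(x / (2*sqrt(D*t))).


t_seconds = 44 * 365.25 * 24 * 3600 = 1388534400.0 s
arg = 0.049 / (2 * sqrt(3.08e-12 * 1388534400.0))
= 0.3746
erfc(0.3746) = 0.5962
C = 0.8 * 0.5962 = 0.477%

0.477


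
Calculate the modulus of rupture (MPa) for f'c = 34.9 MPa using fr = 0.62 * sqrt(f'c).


fr = 0.62 * sqrt(34.9)
= 3.663 MPa

3.663


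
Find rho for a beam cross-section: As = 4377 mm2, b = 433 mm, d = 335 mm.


rho = As / (b * d)
= 4377 / (433 * 335)
= 0.0302

0.0302


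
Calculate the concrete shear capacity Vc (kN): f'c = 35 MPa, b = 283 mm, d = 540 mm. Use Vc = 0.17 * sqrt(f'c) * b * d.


Vc = 0.17 * sqrt(35) * 283 * 540 / 1000
= 153.7 kN

153.7


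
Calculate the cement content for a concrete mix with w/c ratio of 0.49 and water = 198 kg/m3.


Cement = water / (w/c)
= 198 / 0.49
= 404.1 kg/m3

404.1


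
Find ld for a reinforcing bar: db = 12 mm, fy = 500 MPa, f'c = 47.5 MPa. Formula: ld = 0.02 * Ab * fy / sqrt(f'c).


Ab = pi * 12^2 / 4 = 113.097 mm2
ld = 0.02 * 113.097 * 500 / sqrt(47.5)
= 164.1 mm

164.1


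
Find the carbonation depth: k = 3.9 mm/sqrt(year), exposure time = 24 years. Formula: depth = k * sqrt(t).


depth = k * sqrt(t)
= 3.9 * sqrt(24)
= 19.11 mm

19.11


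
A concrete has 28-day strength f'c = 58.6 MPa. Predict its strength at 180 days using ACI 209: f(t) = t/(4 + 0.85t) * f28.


f(180) = 180 / (4 + 0.85 * 180) * 58.6
= 180 / 157.0 * 58.6
= 67.18 MPa

67.18


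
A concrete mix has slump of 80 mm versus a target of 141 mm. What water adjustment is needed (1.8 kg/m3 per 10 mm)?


Difference = 141 - 80 = 61 mm
Water adjustment = 61 * 1.8 / 10 = 11.0 kg/m3

11.0


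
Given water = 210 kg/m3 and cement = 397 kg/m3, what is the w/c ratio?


w/c = water / cement
w/c = 210 / 397 = 0.529

0.529


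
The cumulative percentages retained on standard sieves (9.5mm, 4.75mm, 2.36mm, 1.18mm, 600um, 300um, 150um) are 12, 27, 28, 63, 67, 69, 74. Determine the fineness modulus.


FM = sum(cumulative % retained) / 100
= 340 / 100
= 3.4

3.4


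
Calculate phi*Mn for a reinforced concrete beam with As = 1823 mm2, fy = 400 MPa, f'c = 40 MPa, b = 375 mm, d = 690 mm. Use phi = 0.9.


a = As * fy / (0.85 * f'c * b)
= 1823 * 400 / (0.85 * 40 * 375)
= 57.1922 mm
Mn = As * fy * (d - a/2) / 10^6
= 482.2957 kN-m
phi*Mn = 0.9 * 482.2957 = 434.07 kN-m

434.07


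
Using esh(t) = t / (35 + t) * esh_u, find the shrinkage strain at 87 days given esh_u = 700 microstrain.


esh(87) = 87 / (35 + 87) * 700
= 87 / 122 * 700
= 499.2 microstrain

499.2


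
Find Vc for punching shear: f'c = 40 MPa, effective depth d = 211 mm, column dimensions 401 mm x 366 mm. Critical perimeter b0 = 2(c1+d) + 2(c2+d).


b0 = 2*(401 + 211) + 2*(366 + 211) = 2378 mm
Vc = 0.33 * sqrt(40) * 2378 * 211 / 1000
= 1047.22 kN

1047.22


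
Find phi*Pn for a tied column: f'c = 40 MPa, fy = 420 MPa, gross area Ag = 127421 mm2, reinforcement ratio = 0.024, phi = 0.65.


Ast = rho * Ag = 0.024 * 127421 = 3058.104 mm2
phi*Pn = 0.65 * 0.80 * (0.85 * 40 * (127421 - 3058.104) + 420 * 3058.104) / 1000
= 2866.63 kN

2866.63


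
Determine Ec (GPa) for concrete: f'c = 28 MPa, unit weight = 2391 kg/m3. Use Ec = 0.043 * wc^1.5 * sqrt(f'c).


Ec = 0.043 * 2391^1.5 * sqrt(28) / 1000
= 26.6 GPa

26.6


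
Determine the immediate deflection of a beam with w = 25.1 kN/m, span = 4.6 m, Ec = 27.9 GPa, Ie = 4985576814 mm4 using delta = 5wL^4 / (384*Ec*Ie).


Convert: L = 4.6 m = 4600 mm, Ec = 27.9 GPa = 27900 MPa
delta = 5 * 25.1 * 4600^4 / (384 * 27900 * 4985576814)
= 1.05 mm

1.05


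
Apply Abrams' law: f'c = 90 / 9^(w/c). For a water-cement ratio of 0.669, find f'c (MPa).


f'c = 90 / 9^0.669
= 90 / 4.349
= 20.69 MPa

20.69


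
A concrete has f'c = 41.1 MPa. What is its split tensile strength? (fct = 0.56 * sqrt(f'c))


fct = 0.56 * sqrt(41.1)
= 0.56 * 6.411
= 3.59 MPa

3.59


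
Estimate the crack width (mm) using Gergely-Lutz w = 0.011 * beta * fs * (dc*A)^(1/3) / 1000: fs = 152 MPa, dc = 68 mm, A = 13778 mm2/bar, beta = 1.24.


w = 0.011 * beta * fs * (dc * A)^(1/3) / 1000
= 0.011 * 1.24 * 152 * (68 * 13778)^(1/3) / 1000
= 0.203 mm

0.203


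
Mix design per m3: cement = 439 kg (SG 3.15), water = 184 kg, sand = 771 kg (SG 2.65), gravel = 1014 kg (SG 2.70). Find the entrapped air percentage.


Vol cement = 439 / (3.15 * 1000) = 0.139365 m3
Vol water = 184 / 1000 = 0.184 m3
Vol sand = 771 / (2.65 * 1000) = 0.290943 m3
Vol gravel = 1014 / (2.70 * 1000) = 0.375556 m3
Total solid + water volume = 0.989864 m3
Air = (1 - 0.989864) * 100 = 1.01%

1.01


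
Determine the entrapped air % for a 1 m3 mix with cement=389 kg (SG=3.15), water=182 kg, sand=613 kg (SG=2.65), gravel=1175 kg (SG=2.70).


Vol cement = 389 / (3.15 * 1000) = 0.123492 m3
Vol water = 182 / 1000 = 0.182 m3
Vol sand = 613 / (2.65 * 1000) = 0.231321 m3
Vol gravel = 1175 / (2.70 * 1000) = 0.435185 m3
Total solid + water volume = 0.971998 m3
Air = (1 - 0.971998) * 100 = 2.8%

2.8


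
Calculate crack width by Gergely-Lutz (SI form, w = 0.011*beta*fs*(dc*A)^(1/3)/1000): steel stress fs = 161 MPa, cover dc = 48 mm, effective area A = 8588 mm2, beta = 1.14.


w = 0.011 * beta * fs * (dc * A)^(1/3) / 1000
= 0.011 * 1.14 * 161 * (48 * 8588)^(1/3) / 1000
= 0.15 mm

0.15


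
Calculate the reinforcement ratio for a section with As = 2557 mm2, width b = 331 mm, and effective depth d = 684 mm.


rho = As / (b * d)
= 2557 / (331 * 684)
= 0.0113

0.0113


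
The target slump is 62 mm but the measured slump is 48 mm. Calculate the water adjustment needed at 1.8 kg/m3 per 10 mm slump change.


Difference = 62 - 48 = 14 mm
Water adjustment = 14 * 1.8 / 10 = 2.5 kg/m3

2.5


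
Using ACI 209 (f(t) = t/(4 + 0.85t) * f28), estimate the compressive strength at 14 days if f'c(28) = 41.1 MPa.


f(14) = 14 / (4 + 0.85 * 14) * 41.1
= 14 / 15.9 * 41.1
= 36.19 MPa

36.19


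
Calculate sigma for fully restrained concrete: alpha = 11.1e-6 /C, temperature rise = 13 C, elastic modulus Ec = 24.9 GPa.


sigma = alpha * dT * Ec
= 11.1e-6 * 13 * 24.9 * 1000
= 3.593 MPa

3.593


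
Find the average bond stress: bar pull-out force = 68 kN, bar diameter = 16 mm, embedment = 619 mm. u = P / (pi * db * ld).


u = P / (pi * db * ld)
= 68 * 1000 / (pi * 16 * 619)
= 2.185 MPa

2.185


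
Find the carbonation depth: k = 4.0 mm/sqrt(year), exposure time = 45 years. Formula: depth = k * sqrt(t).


depth = k * sqrt(t)
= 4.0 * sqrt(45)
= 26.83 mm

26.83


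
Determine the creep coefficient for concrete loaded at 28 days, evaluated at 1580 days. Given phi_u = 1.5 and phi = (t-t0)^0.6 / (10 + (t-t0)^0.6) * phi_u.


dt = 1580 - 28 = 1552
phi = 1552^0.6 / (10 + 1552^0.6) * 1.5
= 1.337

1.337


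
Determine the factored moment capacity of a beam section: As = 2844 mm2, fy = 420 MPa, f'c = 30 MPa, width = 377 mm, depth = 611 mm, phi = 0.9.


a = As * fy / (0.85 * f'c * b)
= 2844 * 420 / (0.85 * 30 * 377)
= 124.2503 mm
Mn = As * fy * (d - a/2) / 10^6
= 655.62 kN-m
phi*Mn = 0.9 * 655.62 = 590.06 kN-m

590.06


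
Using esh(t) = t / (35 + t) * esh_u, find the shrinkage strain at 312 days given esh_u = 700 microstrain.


esh(312) = 312 / (35 + 312) * 700
= 312 / 347 * 700
= 629.4 microstrain

629.4


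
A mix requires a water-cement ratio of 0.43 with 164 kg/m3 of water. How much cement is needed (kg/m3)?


Cement = water / (w/c)
= 164 / 0.43
= 381.4 kg/m3

381.4


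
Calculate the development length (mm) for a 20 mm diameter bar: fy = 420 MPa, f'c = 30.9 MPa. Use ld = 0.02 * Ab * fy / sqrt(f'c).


Ab = pi * 20^2 / 4 = 314.159 mm2
ld = 0.02 * 314.159 * 420 / sqrt(30.9)
= 474.7 mm

474.7


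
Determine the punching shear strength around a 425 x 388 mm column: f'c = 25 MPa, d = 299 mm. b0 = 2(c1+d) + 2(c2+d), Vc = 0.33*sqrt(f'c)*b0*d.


b0 = 2*(425 + 299) + 2*(388 + 299) = 2822 mm
Vc = 0.33 * sqrt(25) * 2822 * 299 / 1000
= 1392.23 kN

1392.23


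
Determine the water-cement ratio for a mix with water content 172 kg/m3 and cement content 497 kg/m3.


w/c = water / cement
w/c = 172 / 497 = 0.346

0.346


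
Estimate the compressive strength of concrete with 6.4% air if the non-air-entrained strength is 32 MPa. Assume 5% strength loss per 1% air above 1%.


Strength loss = (6.4 - 1) * 5 = 27.0%
f'c = 32 * (1 - 27.0/100)
= 23.36 MPa

23.36


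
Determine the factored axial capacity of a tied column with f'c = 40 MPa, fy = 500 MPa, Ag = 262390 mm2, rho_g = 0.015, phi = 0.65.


Ast = rho * Ag = 0.015 * 262390 = 3935.85 mm2
phi*Pn = 0.65 * 0.80 * (0.85 * 40 * (262390 - 3935.85) + 500 * 3935.85) / 1000
= 5592.79 kN

5592.79


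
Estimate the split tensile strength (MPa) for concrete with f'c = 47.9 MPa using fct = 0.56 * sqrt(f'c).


fct = 0.56 * sqrt(47.9)
= 0.56 * 6.921
= 3.876 MPa

3.876


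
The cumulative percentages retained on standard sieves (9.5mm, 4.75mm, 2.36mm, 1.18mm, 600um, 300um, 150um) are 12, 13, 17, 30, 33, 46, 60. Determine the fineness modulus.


FM = sum(cumulative % retained) / 100
= 211 / 100
= 2.11

2.11


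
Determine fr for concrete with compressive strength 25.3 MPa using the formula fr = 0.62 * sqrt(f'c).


fr = 0.62 * sqrt(25.3)
= 3.119 MPa

3.119


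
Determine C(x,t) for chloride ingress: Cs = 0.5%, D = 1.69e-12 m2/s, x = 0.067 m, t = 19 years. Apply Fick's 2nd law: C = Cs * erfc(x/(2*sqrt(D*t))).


t_seconds = 19 * 365.25 * 24 * 3600 = 599594400.0 s
arg = 0.067 / (2 * sqrt(1.69e-12 * 599594400.0))
= 1.0524
erfc(1.0524) = 0.1367
C = 0.5 * 0.1367 = 0.0683%

0.0683


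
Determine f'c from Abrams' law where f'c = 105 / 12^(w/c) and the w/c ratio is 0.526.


f'c = 105 / 12^0.526
= 105 / 3.695
= 28.41 MPa

28.41


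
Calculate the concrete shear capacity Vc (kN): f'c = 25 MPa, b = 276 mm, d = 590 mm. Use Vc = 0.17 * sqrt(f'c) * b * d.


Vc = 0.17 * sqrt(25) * 276 * 590 / 1000
= 138.41 kN

138.41


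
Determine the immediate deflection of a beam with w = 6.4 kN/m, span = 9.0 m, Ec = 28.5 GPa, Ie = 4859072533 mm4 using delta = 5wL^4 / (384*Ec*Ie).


Convert: L = 9.0 m = 9000 mm, Ec = 28.5 GPa = 28500 MPa
delta = 5 * 6.4 * 9000^4 / (384 * 28500 * 4859072533)
= 3.95 mm

3.95


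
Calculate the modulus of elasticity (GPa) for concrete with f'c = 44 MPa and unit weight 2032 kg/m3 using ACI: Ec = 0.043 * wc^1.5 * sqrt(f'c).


Ec = 0.043 * 2032^1.5 * sqrt(44) / 1000
= 26.13 GPa

26.13


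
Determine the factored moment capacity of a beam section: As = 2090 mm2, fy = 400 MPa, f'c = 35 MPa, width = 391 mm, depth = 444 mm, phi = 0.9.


a = As * fy / (0.85 * f'c * b)
= 2090 * 400 / (0.85 * 35 * 391)
= 71.8692 mm
Mn = As * fy * (d - a/2) / 10^6
= 341.1427 kN-m
phi*Mn = 0.9 * 341.1427 = 307.03 kN-m

307.03


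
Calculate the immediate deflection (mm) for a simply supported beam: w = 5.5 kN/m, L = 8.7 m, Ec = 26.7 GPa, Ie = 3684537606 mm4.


Convert: L = 8.7 m = 8700 mm, Ec = 26.7 GPa = 26700 MPa
delta = 5 * 5.5 * 8700^4 / (384 * 26700 * 3684537606)
= 4.17 mm

4.17


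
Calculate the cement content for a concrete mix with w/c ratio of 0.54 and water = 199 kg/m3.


Cement = water / (w/c)
= 199 / 0.54
= 368.5 kg/m3

368.5


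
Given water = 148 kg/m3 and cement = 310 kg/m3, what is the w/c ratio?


w/c = water / cement
w/c = 148 / 310 = 0.477

0.477


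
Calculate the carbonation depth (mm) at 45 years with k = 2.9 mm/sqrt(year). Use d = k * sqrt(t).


depth = k * sqrt(t)
= 2.9 * sqrt(45)
= 19.45 mm

19.45


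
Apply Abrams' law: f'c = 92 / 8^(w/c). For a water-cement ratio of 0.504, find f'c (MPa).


f'c = 92 / 8^0.504
= 92 / 2.852
= 32.26 MPa

32.26


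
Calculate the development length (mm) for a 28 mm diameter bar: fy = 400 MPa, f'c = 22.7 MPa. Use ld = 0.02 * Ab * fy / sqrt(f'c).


Ab = pi * 28^2 / 4 = 615.752 mm2
ld = 0.02 * 615.752 * 400 / sqrt(22.7)
= 1033.9 mm

1033.9


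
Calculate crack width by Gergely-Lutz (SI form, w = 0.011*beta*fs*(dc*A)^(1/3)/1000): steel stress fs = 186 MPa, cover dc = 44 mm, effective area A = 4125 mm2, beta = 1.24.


w = 0.011 * beta * fs * (dc * A)^(1/3) / 1000
= 0.011 * 1.24 * 186 * (44 * 4125)^(1/3) / 1000
= 0.144 mm

0.144


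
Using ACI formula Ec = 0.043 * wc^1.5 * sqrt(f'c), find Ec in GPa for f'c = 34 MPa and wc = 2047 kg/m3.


Ec = 0.043 * 2047^1.5 * sqrt(34) / 1000
= 23.22 GPa

23.22


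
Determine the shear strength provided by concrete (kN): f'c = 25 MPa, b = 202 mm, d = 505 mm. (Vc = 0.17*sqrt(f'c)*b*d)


Vc = 0.17 * sqrt(25) * 202 * 505 / 1000
= 86.71 kN

86.71


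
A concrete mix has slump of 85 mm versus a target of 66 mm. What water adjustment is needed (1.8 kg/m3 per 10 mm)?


Difference = 66 - 85 = -19 mm
Water adjustment = -19 * 1.8 / 10 = -3.4 kg/m3

-3.4


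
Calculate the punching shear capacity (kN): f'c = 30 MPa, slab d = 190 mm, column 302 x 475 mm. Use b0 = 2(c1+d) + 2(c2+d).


b0 = 2*(302 + 190) + 2*(475 + 190) = 2314 mm
Vc = 0.33 * sqrt(30) * 2314 * 190 / 1000
= 794.68 kN

794.68


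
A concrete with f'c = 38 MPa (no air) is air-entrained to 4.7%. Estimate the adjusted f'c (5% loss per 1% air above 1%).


Strength loss = (4.7 - 1) * 5 = 18.5%
f'c = 38 * (1 - 18.5/100)
= 30.97 MPa

30.97


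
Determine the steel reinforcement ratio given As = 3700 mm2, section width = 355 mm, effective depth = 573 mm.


rho = As / (b * d)
= 3700 / (355 * 573)
= 0.0182

0.0182


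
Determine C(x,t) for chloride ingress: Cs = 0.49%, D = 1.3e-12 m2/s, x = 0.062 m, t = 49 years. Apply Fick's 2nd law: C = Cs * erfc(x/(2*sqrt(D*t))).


t_seconds = 49 * 365.25 * 24 * 3600 = 1546322400.0 s
arg = 0.062 / (2 * sqrt(1.3e-12 * 1546322400.0))
= 0.6914
erfc(0.6914) = 0.3282
C = 0.49 * 0.3282 = 0.1608%

0.1608


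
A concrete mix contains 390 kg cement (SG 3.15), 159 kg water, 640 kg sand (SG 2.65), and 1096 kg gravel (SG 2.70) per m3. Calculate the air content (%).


Vol cement = 390 / (3.15 * 1000) = 0.12381 m3
Vol water = 159 / 1000 = 0.159 m3
Vol sand = 640 / (2.65 * 1000) = 0.241509 m3
Vol gravel = 1096 / (2.70 * 1000) = 0.405926 m3
Total solid + water volume = 0.930245 m3
Air = (1 - 0.930245) * 100 = 6.98%

6.98


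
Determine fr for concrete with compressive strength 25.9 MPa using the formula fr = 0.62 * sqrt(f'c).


fr = 0.62 * sqrt(25.9)
= 3.155 MPa

3.155


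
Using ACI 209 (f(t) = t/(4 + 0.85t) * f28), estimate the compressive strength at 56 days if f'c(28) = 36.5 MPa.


f(56) = 56 / (4 + 0.85 * 56) * 36.5
= 56 / 51.6 * 36.5
= 39.61 MPa

39.61


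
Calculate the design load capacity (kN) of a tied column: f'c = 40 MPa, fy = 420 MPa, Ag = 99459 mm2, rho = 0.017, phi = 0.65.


Ast = rho * Ag = 0.017 * 99459 = 1690.803 mm2
phi*Pn = 0.65 * 0.80 * (0.85 * 40 * (99459 - 1690.803) + 420 * 1690.803) / 1000
= 2097.81 kN

2097.81


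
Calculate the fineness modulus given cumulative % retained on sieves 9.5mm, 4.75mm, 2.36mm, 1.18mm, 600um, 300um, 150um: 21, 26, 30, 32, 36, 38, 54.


FM = sum(cumulative % retained) / 100
= 237 / 100
= 2.37

2.37


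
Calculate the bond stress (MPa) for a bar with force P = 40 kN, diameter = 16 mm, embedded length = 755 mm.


u = P / (pi * db * ld)
= 40 * 1000 / (pi * 16 * 755)
= 1.054 MPa

1.054


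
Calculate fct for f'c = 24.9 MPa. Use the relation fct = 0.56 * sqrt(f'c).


fct = 0.56 * sqrt(24.9)
= 0.56 * 4.99
= 2.794 MPa

2.794


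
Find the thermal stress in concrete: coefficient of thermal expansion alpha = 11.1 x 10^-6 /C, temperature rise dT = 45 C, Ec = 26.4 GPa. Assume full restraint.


sigma = alpha * dT * Ec
= 11.1e-6 * 45 * 26.4 * 1000
= 13.187 MPa

13.187


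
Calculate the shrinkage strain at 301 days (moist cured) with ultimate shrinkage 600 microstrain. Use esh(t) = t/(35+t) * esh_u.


esh(301) = 301 / (35 + 301) * 600
= 301 / 336 * 600
= 537.5 microstrain

537.5


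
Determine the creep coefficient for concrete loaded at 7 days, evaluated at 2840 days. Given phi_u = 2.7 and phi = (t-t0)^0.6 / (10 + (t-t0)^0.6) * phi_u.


dt = 2840 - 7 = 2833
phi = 2833^0.6 / (10 + 2833^0.6) * 2.7
= 2.489

2.489


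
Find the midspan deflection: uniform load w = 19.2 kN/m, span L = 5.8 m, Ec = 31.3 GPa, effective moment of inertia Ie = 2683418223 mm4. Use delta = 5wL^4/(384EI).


Convert: L = 5.8 m = 5800 mm, Ec = 31.3 GPa = 31300 MPa
delta = 5 * 19.2 * 5800^4 / (384 * 31300 * 2683418223)
= 3.37 mm

3.37


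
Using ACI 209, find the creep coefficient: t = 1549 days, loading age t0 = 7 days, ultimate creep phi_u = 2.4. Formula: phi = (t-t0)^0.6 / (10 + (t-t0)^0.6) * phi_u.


dt = 1549 - 7 = 1542
phi = 1542^0.6 / (10 + 1542^0.6) * 2.4
= 2.139

2.139


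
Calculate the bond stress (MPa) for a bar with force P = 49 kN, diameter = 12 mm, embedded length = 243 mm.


u = P / (pi * db * ld)
= 49 * 1000 / (pi * 12 * 243)
= 5.349 MPa

5.349


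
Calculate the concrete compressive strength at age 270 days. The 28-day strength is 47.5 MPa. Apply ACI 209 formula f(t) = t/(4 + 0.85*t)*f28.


f(270) = 270 / (4 + 0.85 * 270) * 47.5
= 270 / 233.5 * 47.5
= 54.93 MPa

54.93


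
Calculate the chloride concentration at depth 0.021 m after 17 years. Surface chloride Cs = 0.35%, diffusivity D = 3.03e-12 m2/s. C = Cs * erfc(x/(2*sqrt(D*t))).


t_seconds = 17 * 365.25 * 24 * 3600 = 536479200.0 s
arg = 0.021 / (2 * sqrt(3.03e-12 * 536479200.0))
= 0.2604
erfc(0.2604) = 0.7126
C = 0.35 * 0.7126 = 0.2494%

0.2494


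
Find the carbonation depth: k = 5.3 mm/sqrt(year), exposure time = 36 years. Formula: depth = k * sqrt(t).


depth = k * sqrt(t)
= 5.3 * sqrt(36)
= 31.8 mm

31.8


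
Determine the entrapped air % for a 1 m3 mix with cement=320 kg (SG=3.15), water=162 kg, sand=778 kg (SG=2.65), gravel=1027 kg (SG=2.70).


Vol cement = 320 / (3.15 * 1000) = 0.101587 m3
Vol water = 162 / 1000 = 0.162 m3
Vol sand = 778 / (2.65 * 1000) = 0.293585 m3
Vol gravel = 1027 / (2.70 * 1000) = 0.38037 m3
Total solid + water volume = 0.937543 m3
Air = (1 - 0.937543) * 100 = 6.25%

6.25


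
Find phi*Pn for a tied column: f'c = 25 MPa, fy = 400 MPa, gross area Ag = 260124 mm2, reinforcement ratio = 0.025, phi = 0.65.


Ast = rho * Ag = 0.025 * 260124 = 6503.1 mm2
phi*Pn = 0.65 * 0.80 * (0.85 * 25 * (260124 - 6503.1) + 400 * 6503.1) / 1000
= 4155.16 kN

4155.16


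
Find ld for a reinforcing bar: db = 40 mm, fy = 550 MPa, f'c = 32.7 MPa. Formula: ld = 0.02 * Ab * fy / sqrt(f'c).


Ab = pi * 40^2 / 4 = 1256.637 mm2
ld = 0.02 * 1256.637 * 550 / sqrt(32.7)
= 2417.3 mm

2417.3


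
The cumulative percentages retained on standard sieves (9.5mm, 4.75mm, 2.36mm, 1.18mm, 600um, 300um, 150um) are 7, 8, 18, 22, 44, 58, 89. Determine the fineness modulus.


FM = sum(cumulative % retained) / 100
= 246 / 100
= 2.46

2.46


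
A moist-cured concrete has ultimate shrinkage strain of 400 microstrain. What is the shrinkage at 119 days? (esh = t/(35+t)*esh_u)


esh(119) = 119 / (35 + 119) * 400
= 119 / 154 * 400
= 309.1 microstrain

309.1


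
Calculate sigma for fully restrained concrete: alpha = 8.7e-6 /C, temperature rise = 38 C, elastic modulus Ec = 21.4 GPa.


sigma = alpha * dT * Ec
= 8.7e-6 * 38 * 21.4 * 1000
= 7.075 MPa

7.075


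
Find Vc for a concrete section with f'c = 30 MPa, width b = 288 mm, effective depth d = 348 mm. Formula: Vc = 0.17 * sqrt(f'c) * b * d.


Vc = 0.17 * sqrt(30) * 288 * 348 / 1000
= 93.32 kN

93.32


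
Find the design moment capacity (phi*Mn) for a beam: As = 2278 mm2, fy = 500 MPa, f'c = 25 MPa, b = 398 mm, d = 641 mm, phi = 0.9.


a = As * fy / (0.85 * f'c * b)
= 2278 * 500 / (0.85 * 25 * 398)
= 134.6734 mm
Mn = As * fy * (d - a/2) / 10^6
= 653.4025 kN-m
phi*Mn = 0.9 * 653.4025 = 588.06 kN-m

588.06


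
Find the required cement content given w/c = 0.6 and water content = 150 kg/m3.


Cement = water / (w/c)
= 150 / 0.6
= 250.0 kg/m3

250.0


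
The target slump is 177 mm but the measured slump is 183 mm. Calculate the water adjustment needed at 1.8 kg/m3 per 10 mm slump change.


Difference = 177 - 183 = -6 mm
Water adjustment = -6 * 1.8 / 10 = -1.1 kg/m3

-1.1


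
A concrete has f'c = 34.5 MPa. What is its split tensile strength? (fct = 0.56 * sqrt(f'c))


fct = 0.56 * sqrt(34.5)
= 0.56 * 5.874
= 3.289 MPa

3.289


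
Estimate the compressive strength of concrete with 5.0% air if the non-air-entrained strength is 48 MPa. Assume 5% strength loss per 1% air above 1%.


Strength loss = (5.0 - 1) * 5 = 20.0%
f'c = 48 * (1 - 20.0/100)
= 38.4 MPa

38.4


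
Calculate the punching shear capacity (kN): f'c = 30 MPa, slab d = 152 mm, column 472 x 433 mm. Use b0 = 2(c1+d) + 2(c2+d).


b0 = 2*(472 + 152) + 2*(433 + 152) = 2418 mm
Vc = 0.33 * sqrt(30) * 2418 * 152 / 1000
= 664.32 kN

664.32


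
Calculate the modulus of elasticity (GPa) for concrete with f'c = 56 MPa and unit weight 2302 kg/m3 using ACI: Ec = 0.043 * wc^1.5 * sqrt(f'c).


Ec = 0.043 * 2302^1.5 * sqrt(56) / 1000
= 35.54 GPa

35.54


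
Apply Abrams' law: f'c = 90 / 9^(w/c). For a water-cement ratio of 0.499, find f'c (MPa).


f'c = 90 / 9^0.499
= 90 / 2.993
= 30.07 MPa

30.07


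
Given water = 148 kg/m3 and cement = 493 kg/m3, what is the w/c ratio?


w/c = water / cement
w/c = 148 / 493 = 0.3

0.3


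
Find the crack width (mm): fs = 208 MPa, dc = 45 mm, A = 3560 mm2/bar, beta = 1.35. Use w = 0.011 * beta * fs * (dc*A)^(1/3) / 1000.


w = 0.011 * beta * fs * (dc * A)^(1/3) / 1000
= 0.011 * 1.35 * 208 * (45 * 3560)^(1/3) / 1000
= 0.168 mm

0.168


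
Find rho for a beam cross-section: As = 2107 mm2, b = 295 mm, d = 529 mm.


rho = As / (b * d)
= 2107 / (295 * 529)
= 0.0135

0.0135


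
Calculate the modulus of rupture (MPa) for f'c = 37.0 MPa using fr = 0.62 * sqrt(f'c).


fr = 0.62 * sqrt(37.0)
= 3.771 MPa

3.771


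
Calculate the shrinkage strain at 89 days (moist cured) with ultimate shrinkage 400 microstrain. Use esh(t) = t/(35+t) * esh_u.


esh(89) = 89 / (35 + 89) * 400
= 89 / 124 * 400
= 287.1 microstrain

287.1


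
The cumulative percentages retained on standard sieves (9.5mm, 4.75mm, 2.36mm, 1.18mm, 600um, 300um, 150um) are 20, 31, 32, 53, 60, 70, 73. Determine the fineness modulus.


FM = sum(cumulative % retained) / 100
= 339 / 100
= 3.39

3.39


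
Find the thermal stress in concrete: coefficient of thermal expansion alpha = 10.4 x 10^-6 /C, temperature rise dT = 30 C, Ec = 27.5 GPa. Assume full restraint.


sigma = alpha * dT * Ec
= 10.4e-6 * 30 * 27.5 * 1000
= 8.58 MPa

8.58


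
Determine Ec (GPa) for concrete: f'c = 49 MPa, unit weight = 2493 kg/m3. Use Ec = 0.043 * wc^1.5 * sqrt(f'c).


Ec = 0.043 * 2493^1.5 * sqrt(49) / 1000
= 37.47 GPa

37.47


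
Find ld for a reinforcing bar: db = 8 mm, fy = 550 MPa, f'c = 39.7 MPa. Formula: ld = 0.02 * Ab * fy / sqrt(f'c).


Ab = pi * 8^2 / 4 = 50.265 mm2
ld = 0.02 * 50.265 * 550 / sqrt(39.7)
= 87.8 mm

87.8


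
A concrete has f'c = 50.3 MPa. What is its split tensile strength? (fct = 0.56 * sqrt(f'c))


fct = 0.56 * sqrt(50.3)
= 0.56 * 7.092
= 3.972 MPa

3.972


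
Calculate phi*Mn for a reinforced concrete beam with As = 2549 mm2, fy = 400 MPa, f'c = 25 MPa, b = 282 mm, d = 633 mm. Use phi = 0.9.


a = As * fy / (0.85 * f'c * b)
= 2549 * 400 / (0.85 * 25 * 282)
= 170.146 mm
Mn = As * fy * (d - a/2) / 10^6
= 558.6664 kN-m
phi*Mn = 0.9 * 558.6664 = 502.8 kN-m

502.8


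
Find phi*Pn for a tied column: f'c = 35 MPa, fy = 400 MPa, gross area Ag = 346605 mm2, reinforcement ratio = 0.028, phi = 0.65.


Ast = rho * Ag = 0.028 * 346605 = 9704.94 mm2
phi*Pn = 0.65 * 0.80 * (0.85 * 35 * (346605 - 9704.94) + 400 * 9704.94) / 1000
= 7230.47 kN

7230.47


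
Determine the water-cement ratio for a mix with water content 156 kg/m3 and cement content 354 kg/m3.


w/c = water / cement
w/c = 156 / 354 = 0.441

0.441


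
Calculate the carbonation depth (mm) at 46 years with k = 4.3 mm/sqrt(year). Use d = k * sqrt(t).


depth = k * sqrt(t)
= 4.3 * sqrt(46)
= 29.16 mm

29.16


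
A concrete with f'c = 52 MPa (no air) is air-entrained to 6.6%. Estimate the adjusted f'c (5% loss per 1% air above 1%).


Strength loss = (6.6 - 1) * 5 = 28.0%
f'c = 52 * (1 - 28.0/100)
= 37.44 MPa

37.44


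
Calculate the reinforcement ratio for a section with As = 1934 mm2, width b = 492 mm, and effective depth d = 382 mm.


rho = As / (b * d)
= 1934 / (492 * 382)
= 0.0103

0.0103


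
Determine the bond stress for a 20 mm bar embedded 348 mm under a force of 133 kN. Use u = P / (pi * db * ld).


u = P / (pi * db * ld)
= 133 * 1000 / (pi * 20 * 348)
= 6.083 MPa

6.083


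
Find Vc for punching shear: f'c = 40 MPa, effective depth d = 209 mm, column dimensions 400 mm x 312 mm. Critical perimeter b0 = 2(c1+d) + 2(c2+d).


b0 = 2*(400 + 209) + 2*(312 + 209) = 2260 mm
Vc = 0.33 * sqrt(40) * 2260 * 209 / 1000
= 985.82 kN

985.82


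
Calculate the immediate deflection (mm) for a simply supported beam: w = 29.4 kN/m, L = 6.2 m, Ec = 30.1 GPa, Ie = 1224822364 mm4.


Convert: L = 6.2 m = 6200 mm, Ec = 30.1 GPa = 30100 MPa
delta = 5 * 29.4 * 6200^4 / (384 * 30100 * 1224822364)
= 15.34 mm

15.34


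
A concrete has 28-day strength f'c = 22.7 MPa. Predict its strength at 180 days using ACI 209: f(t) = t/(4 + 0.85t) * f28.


f(180) = 180 / (4 + 0.85 * 180) * 22.7
= 180 / 157.0 * 22.7
= 26.03 MPa

26.03


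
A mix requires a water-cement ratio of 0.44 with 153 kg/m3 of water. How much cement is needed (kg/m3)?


Cement = water / (w/c)
= 153 / 0.44
= 347.7 kg/m3

347.7


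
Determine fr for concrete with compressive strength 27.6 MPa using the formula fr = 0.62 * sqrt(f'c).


fr = 0.62 * sqrt(27.6)
= 3.257 MPa

3.257


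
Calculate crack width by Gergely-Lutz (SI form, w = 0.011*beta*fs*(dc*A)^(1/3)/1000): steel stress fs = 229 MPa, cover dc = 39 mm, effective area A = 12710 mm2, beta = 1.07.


w = 0.011 * beta * fs * (dc * A)^(1/3) / 1000
= 0.011 * 1.07 * 229 * (39 * 12710)^(1/3) / 1000
= 0.213 mm

0.213


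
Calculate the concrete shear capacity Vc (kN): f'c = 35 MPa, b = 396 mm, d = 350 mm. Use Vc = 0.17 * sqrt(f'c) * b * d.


Vc = 0.17 * sqrt(35) * 396 * 350 / 1000
= 139.39 kN

139.39


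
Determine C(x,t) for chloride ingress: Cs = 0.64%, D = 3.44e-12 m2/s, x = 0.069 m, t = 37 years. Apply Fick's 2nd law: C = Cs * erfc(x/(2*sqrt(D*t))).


t_seconds = 37 * 365.25 * 24 * 3600 = 1167631200.0 s
arg = 0.069 / (2 * sqrt(3.44e-12 * 1167631200.0))
= 0.5444
erfc(0.5444) = 0.4414
C = 0.64 * 0.4414 = 0.2825%

0.2825
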